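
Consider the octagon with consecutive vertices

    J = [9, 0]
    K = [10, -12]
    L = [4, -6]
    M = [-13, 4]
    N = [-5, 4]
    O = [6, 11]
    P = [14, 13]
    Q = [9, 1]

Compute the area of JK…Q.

Apply the shoelace (surveyor's) formula: 2A = Σ (x_i·y_{i+1} − x_{i+1}·y_i), indices taken mod 8.
Σ = (-108) + (-12) + (-62) + (-32) + (-79) + (-76) + (-103) + (-9) = -481
Area = |Σ|/2 = 240.5.

240.5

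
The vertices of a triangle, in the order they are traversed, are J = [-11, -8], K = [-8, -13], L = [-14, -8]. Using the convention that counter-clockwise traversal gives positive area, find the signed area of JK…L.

-7.5

Apply the surveyor's formula: 2A = Σ (x_i·y_{i+1} − x_{i+1}·y_i), indices taken mod 3.
Cross-terms: 79, -118, 24  ⇒  Σ = -15
Signed area = Σ/2 = -7.5 (negative ⇒ clockwise traversal).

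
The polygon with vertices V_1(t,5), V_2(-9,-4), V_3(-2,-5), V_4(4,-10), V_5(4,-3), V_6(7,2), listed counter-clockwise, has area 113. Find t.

Write out the shoelace sum; only the two edges meeting at V_1 involve t:
2·Area = [(7·5 − t·2) + (t·(-4) − (-9)·5)] + 134
       = -6·t + 214 = 226
⇒ t = -2.

-2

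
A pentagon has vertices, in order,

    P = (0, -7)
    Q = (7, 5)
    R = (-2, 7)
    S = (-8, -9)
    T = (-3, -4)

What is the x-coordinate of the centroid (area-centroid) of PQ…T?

-55/156

Apply the shoelace (surveyor's) formula. First the cross-terms c_i = x_i·y_{i+1} − x_{i+1}·y_i:
  49, 59, 74, 5, 21  ⇒  2A = 208, A = 104.
Then Σ (x_i + x_{i+1})·c_i = -220, so x̄ = -220 / (6·104) = -55/156.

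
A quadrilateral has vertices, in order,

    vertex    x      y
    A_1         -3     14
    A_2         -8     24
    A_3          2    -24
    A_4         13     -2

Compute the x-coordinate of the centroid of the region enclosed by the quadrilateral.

423/167

Apply Gauss's area formula. First the cross-terms c_i = x_i·y_{i+1} − x_{i+1}·y_i:
  40, 144, 308, 176  ⇒  2A = 668, A = 334.
Then Σ (x_i + x_{i+1})·c_i = 5076, so x̄ = 5076 / (6·334) = 423/167.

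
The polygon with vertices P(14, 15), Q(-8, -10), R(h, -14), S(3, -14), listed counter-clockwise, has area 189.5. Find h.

-1

The doubled signed area Σ (x_i y_{i+1} − x_{i+1} y_i) is linear in h.
With h=0 it equals 375; the coefficient of h is -4 (from the two edges through R).
So -4·h + 375 = 2·189.5 = 379 ⇒ h = -1.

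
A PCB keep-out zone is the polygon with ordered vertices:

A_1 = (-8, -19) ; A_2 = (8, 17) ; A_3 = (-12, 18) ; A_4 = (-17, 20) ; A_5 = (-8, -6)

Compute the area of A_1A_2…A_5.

Σ = (16) + (348) + (66) + (262) + (104) = 796
Area = |Σ|/2 = 398.

398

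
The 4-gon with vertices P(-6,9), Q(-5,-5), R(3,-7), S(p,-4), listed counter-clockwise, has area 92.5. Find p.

6

The doubled signed area Σ (x_i y_{i+1} − x_{i+1} y_i) is linear in p.
With p=0 it equals 89; the coefficient of p is 16 (from the two edges through S).
So 16·p + 89 = 2·92.5 = 185 ⇒ p = 6.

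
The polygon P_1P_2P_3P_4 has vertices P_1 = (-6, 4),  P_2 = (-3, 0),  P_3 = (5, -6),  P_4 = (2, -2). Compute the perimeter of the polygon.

30

|P_1P_2| = √((3)² + (-4)²) = √25 = 5
|P_2P_3| = √((8)² + (-6)²) = √100 = 10
|P_3P_4| = √((-3)² + (4)²) = √25 = 5
|P_4P_1| = √((-8)² + (6)²) = √100 = 10
Perimeter = 5 + 10 + 5 + 10 = 30.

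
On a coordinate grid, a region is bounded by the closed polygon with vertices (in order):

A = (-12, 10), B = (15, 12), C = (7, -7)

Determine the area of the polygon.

Σ = (-294) + (-189) + (-14) = -497
Area = |Σ|/2 = 248.5.

248.5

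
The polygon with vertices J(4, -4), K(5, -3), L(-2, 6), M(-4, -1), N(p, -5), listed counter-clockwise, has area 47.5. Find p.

1

Write out the shoelace sum; only the two edges meeting at N involve p:
2·Area = [((-4)·(-5) − p·(-1)) + (p·(-4) − 4·(-5))] + 58
       = -3·p + 98 = 95
⇒ p = 1.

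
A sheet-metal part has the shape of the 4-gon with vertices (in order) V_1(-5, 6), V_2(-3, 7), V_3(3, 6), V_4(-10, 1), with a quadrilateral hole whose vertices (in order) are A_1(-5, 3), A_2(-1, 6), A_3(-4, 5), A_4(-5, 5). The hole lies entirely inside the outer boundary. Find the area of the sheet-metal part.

20.5

Outer boundary:
Apply the shoelace formula: 2A = Σ (x_i·y_{i+1} − x_{i+1}·y_i), indices taken mod 4.
Σ = (-17) + (-39) + (63) + (-55) = -48
Area = |Σ|/2 = 24.
Hole:
A_1→A_2: (-5)(6) − (-1)(3) = -27
A_2→A_3: (-1)(5) − (-4)(6) = 19
A_3→A_4: (-4)(5) − (-5)(5) = 5
A_4→A_1: (-5)(3) − (-5)(5) = 10
Σ = 7
Area = |Σ|/2 = 3.5.
Net area = 24 − 3.5 = 20.5.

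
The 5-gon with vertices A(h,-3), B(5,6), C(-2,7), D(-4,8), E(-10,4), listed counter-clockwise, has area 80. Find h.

The doubled signed area Σ (x_i y_{i+1} − x_{i+1} y_i) is linear in h.
With h=0 it equals 168; the coefficient of h is 2 (from the two edges through A).
So 2·h + 168 = 2·80 = 160 ⇒ h = -4.

-4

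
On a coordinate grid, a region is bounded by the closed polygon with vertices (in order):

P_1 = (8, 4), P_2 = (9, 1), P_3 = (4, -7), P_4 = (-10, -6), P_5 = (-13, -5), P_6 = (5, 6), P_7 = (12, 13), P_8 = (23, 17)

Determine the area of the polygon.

Apply the surveyor's formula: 2A = Σ (x_i·y_{i+1} − x_{i+1}·y_i), indices taken mod 8.
Σ = (-28) + (-67) + (-94) + (-28) + (-53) + (-7) + (-95) + (-44) = -416
Area = |Σ|/2 = 208.

208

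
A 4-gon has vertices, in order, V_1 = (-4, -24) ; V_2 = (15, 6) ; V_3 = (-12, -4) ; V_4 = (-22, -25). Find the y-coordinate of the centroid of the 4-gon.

-2762/247

Apply the shoelace (surveyor's) formula. First the cross-terms c_i = x_i·y_{i+1} − x_{i+1}·y_i:
  336, 12, 212, 428  ⇒  2A = 988, A = 494.
Then Σ (y_i + y_{i+1})·c_i = -33144, so ȳ = -33144 / (6·494) = -2762/247.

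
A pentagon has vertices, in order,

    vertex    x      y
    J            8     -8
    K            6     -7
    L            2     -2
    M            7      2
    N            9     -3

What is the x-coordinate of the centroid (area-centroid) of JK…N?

Apply the shoelace (surveyor's) formula. First the cross-terms c_i = x_i·y_{i+1} − x_{i+1}·y_i:
  -8, 2, 18, -39, -48  ⇒  2A = -75, A = -37.5.
Then Σ (x_i + x_{i+1})·c_i = -1374, so x̄ = -1374 / (6·(-37.5)) = 458/75.

458/75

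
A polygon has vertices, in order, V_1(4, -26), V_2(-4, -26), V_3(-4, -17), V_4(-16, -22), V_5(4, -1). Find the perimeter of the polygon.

|V_1V_2| = √((-8)² + (0)²) = √64 = 8
|V_2V_3| = √((0)² + (9)²) = √81 = 9
|V_3V_4| = √((-12)² + (-5)²) = √169 = 13
|V_4V_5| = √((20)² + (21)²) = √841 = 29
|V_5V_1| = √((0)² + (-25)²) = √625 = 25
Perimeter = 8 + 9 + 13 + 29 + 25 = 84.

84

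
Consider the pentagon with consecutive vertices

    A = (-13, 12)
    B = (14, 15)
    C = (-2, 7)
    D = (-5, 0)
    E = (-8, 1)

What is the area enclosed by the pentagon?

Σ = (-363) + (128) + (35) + (-5) + (-83) = -288
Area = |Σ|/2 = 144.

144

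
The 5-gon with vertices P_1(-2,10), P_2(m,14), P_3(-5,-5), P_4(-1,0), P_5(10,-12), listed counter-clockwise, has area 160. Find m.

Write out the shoelace sum; only the two edges meeting at P_2 involve m:
2·Area = [((-2)·14 − m·10) + (m·(-5) − (-5)·14)] + 83
       = -15·m + 125 = 320
⇒ m = -13.

-13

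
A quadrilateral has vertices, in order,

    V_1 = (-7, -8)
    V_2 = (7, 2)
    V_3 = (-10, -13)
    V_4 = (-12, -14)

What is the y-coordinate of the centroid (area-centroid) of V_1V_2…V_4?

-335/47

Apply the surveyor's formula. First the cross-terms c_i = x_i·y_{i+1} − x_{i+1}·y_i:
  42, -71, -16, -2  ⇒  2A = -47, A = -23.5.
Then Σ (y_i + y_{i+1})·c_i = 1005, so ȳ = 1005 / (6·(-23.5)) = -335/47.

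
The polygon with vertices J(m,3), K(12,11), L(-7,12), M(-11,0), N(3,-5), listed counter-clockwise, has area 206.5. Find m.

Write out the shoelace sum; only the two edges meeting at J involve m:
2·Area = [(3·3 − m·(-5)) + (m·11 − 12·3)] + 408
       = 16·m + 381 = 413
⇒ m = 2.

2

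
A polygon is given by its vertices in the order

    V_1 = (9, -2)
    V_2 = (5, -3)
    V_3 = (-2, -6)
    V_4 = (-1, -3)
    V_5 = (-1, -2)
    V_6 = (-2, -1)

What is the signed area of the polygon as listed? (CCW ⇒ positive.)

Apply the shoelace formula: 2A = Σ (x_i·y_{i+1} − x_{i+1}·y_i), indices taken mod 6.
Σ = (-17) + (-36) + (0) + (-1) + (-3) + (13) = -44
Signed area = Σ/2 = -22 (negative ⇒ clockwise traversal).

-22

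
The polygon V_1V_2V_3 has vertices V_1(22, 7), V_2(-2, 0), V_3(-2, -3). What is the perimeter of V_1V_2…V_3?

54

|V_1V_2| = √((-24)² + (-7)²) = √625 = 25
|V_2V_3| = √((0)² + (-3)²) = √9 = 3
|V_3V_1| = √((24)² + (10)²) = √676 = 26
Perimeter = 25 + 3 + 26 = 54.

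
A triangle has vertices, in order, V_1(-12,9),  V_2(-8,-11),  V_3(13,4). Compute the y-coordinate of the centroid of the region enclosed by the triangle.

Apply the shoelace (surveyor's) formula. First the cross-terms c_i = x_i·y_{i+1} − x_{i+1}·y_i:
  204, 111, 165  ⇒  2A = 480, A = 240.
Then Σ (y_i + y_{i+1})·c_i = 960, so ȳ = 960 / (6·240) = 2/3.

2/3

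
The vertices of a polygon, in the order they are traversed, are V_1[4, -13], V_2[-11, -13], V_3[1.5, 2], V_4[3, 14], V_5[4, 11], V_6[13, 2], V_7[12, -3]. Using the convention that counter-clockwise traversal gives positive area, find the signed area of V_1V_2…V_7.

-273.75

Apply the shoelace (surveyor's) formula: 2A = Σ (x_i·y_{i+1} − x_{i+1}·y_i), indices taken mod 7.
V_1→V_2: (4)(-13) − (-11)(-13) = -195
V_2→V_3: (-11)(2) − (1.5)(-13) = -2.5
V_3→V_4: (1.5)(14) − (3)(2) = 15
V_4→V_5: (3)(11) − (4)(14) = -23
V_5→V_6: (4)(2) − (13)(11) = -135
V_6→V_7: (13)(-3) − (12)(2) = -63
V_7→V_1: (12)(-13) − (4)(-3) = -144
Σ = -547.5
Signed area = Σ/2 = -273.75 (negative ⇒ clockwise traversal).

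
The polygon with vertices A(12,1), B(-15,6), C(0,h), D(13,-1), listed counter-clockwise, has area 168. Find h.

The doubled signed area Σ (x_i y_{i+1} − x_{i+1} y_i) is linear in h.
With h=0 it equals 112; the coefficient of h is -28 (from the two edges through C).
So -28·h + 112 = 2·168 = 336 ⇒ h = -8.

-8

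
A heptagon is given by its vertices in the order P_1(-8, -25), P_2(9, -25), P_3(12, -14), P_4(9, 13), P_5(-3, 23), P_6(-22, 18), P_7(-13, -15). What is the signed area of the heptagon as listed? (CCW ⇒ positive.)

Apply Gauss's area formula: 2A = Σ (x_i·y_{i+1} − x_{i+1}·y_i), indices taken mod 7.
Σ = (425) + (174) + (282) + (246) + (452) + (564) + (205) = 2348
Signed area = Σ/2 = 1174 (positive ⇒ counter-clockwise traversal).

1174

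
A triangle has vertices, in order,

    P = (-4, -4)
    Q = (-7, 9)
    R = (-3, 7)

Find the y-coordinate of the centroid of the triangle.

4

Apply the shoelace formula. First the cross-terms c_i = x_i·y_{i+1} − x_{i+1}·y_i:
  -64, -22, 40  ⇒  2A = -46, A = -23.
Then Σ (y_i + y_{i+1})·c_i = -552, so ȳ = -552 / (6·(-23)) = 4.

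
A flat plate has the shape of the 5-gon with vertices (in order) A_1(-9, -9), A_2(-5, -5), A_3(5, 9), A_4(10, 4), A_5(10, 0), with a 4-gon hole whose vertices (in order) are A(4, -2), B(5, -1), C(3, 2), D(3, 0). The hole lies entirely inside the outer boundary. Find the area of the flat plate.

106.5

Outer boundary:
Cross-terms: 0, -20, -70, -40, -90  ⇒  Σ = -220
Area = |Σ|/2 = 110.
Hole:
Apply the surveyor's formula: 2A = Σ (x_i·y_{i+1} − x_{i+1}·y_i), indices taken mod 4.
Σ = (6) + (13) + (-6) + (-6) = 7
Area = |Σ|/2 = 3.5.
Net area = 110 − 3.5 = 106.5.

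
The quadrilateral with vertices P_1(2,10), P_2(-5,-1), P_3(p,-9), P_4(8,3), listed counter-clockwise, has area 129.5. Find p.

Write out the shoelace sum; only the two edges meeting at P_3 involve p:
2·Area = [((-5)·(-9) − p·(-1)) + (p·3 − 8·(-9))] + 122
       = 4·p + 239 = 259
⇒ p = 5.

5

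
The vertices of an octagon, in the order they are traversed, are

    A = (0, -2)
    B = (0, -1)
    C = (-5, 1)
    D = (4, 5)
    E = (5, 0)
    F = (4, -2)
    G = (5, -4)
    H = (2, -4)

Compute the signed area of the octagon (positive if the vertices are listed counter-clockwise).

Cross-terms: 0, -5, -29, -25, -10, -6, -12, -4  ⇒  Σ = -91
Signed area = Σ/2 = -45.5 (negative ⇒ clockwise traversal).

-45.5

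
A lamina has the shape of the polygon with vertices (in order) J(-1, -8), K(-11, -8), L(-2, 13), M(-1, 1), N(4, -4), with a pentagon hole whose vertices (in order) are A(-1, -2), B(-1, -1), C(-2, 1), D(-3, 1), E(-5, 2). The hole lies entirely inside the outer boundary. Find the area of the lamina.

Outer boundary:
Apply Gauss's area formula: 2A = Σ (x_i·y_{i+1} − x_{i+1}·y_i), indices taken mod 5.
Σ = (-80) + (-159) + (11) + (0) + (-36) = -264
Area = |Σ|/2 = 132.
Hole:
Σ = (-1) + (-3) + (1) + (-1) + (12) = 8
Area = |Σ|/2 = 4.
Net area = 132 − 4 = 128.

128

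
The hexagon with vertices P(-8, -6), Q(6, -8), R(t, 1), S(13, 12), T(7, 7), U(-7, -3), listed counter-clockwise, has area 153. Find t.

The doubled signed area Σ (x_i y_{i+1} − x_{i+1} y_i) is linear in t.
With t=0 it equals 146; the coefficient of t is 20 (from the two edges through R).
So 20·t + 146 = 2·153 = 306 ⇒ t = 8.

8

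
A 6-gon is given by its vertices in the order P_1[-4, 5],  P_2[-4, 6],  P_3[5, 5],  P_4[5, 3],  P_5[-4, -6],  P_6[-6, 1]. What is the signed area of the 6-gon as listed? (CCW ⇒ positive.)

Σ = (-4) + (-50) + (-10) + (-18) + (-40) + (-26) = -148
Signed area = Σ/2 = -74 (negative ⇒ clockwise traversal).

-74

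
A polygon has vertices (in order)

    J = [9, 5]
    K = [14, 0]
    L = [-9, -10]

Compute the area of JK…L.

82.5

Apply Gauss's area formula: 2A = Σ (x_i·y_{i+1} − x_{i+1}·y_i), indices taken mod 3.
Σ = (-70) + (-140) + (45) = -165
Area = |Σ|/2 = 82.5.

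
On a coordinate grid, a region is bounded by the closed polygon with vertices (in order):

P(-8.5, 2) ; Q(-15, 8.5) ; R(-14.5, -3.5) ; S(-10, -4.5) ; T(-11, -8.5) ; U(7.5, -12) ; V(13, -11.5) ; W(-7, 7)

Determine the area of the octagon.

Apply the surveyor's formula: 2A = Σ (x_i·y_{i+1} − x_{i+1}·y_i), indices taken mod 8.
Cross-terms: -42.25, 175.75, 30.25, 35.5, 195.75, 69.75, 10.5, 45.5  ⇒  Σ = 520.75
Area = |Σ|/2 = 260.375.

260.375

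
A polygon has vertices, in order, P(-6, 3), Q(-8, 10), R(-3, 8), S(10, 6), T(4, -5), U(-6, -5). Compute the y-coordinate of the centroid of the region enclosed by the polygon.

193/102

Apply the surveyor's formula. First the cross-terms c_i = x_i·y_{i+1} − x_{i+1}·y_i:
  -36, -34, -98, -74, -50, -48  ⇒  2A = -340, A = -170.
Then Σ (y_i + y_{i+1})·c_i = -1930, so ȳ = -1930 / (6·(-170)) = 193/102.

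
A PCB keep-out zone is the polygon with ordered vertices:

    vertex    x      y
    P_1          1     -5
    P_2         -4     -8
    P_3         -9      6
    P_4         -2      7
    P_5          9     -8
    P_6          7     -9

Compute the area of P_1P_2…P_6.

Apply the surveyor's formula: 2A = Σ (x_i·y_{i+1} − x_{i+1}·y_i), indices taken mod 6.
Cross-terms: -28, -96, -51, -47, -25, -26  ⇒  Σ = -273
Area = |Σ|/2 = 136.5.

136.5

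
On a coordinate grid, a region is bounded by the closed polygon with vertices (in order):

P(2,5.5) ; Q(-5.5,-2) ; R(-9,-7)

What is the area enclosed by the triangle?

Σ = (26.25) + (20.5) + (-35.5) = 11.25
Area = |Σ|/2 = 5.625.

5.625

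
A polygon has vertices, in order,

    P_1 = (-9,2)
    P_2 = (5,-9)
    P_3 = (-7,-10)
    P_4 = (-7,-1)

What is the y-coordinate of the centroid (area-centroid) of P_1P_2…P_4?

-145/24

Apply the shoelace formula. First the cross-terms c_i = x_i·y_{i+1} − x_{i+1}·y_i:
  71, -113, -63, -23  ⇒  2A = -128, A = -64.
Then Σ (y_i + y_{i+1})·c_i = 2320, so ȳ = 2320 / (6·(-64)) = -145/24.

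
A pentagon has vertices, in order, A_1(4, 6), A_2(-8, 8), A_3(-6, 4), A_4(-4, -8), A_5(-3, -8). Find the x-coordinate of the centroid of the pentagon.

Apply the shoelace formula. First the cross-terms c_i = x_i·y_{i+1} − x_{i+1}·y_i:
  80, 16, 64, 8, 14  ⇒  2A = 182, A = 91.
Then Σ (x_i + x_{i+1})·c_i = -1226, so x̄ = -1226 / (6·91) = -613/273.

-613/273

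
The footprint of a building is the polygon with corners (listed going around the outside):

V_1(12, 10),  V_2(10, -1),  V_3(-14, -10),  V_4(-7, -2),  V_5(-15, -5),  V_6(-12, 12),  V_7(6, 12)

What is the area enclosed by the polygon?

401.5

Σ = (-112) + (-114) + (-42) + (5) + (-240) + (-216) + (-84) = -803
Area = |Σ|/2 = 401.5.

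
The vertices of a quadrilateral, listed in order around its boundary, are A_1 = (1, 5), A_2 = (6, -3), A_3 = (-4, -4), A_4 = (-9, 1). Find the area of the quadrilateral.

Apply the shoelace formula: 2A = Σ (x_i·y_{i+1} − x_{i+1}·y_i), indices taken mod 4.
A_1→A_2: (1)(-3) − (6)(5) = -33
A_2→A_3: (6)(-4) − (-4)(-3) = -36
A_3→A_4: (-4)(1) − (-9)(-4) = -40
A_4→A_1: (-9)(5) − (1)(1) = -46
Σ = -155
Area = |Σ|/2 = 77.5.

77.5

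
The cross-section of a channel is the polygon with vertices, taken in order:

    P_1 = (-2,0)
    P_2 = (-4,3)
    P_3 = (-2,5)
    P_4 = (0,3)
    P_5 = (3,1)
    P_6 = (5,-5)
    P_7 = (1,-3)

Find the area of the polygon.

35.5

Σ = (-6) + (-14) + (-6) + (-9) + (-20) + (-10) + (-6) = -71
Area = |Σ|/2 = 35.5.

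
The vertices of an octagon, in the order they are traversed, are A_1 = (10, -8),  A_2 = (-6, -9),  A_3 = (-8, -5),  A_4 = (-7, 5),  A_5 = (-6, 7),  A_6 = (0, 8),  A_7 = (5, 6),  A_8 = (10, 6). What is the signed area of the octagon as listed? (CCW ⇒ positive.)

-266

Apply Gauss's area formula: 2A = Σ (x_i·y_{i+1} − x_{i+1}·y_i), indices taken mod 8.
Cross-terms: -138, -42, -75, -19, -48, -40, -30, -140  ⇒  Σ = -532
Signed area = Σ/2 = -266 (negative ⇒ clockwise traversal).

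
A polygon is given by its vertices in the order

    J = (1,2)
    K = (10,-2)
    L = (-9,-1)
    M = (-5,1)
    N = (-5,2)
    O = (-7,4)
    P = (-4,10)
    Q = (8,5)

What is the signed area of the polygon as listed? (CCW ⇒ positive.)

Apply the shoelace formula: 2A = Σ (x_i·y_{i+1} − x_{i+1}·y_i), indices taken mod 8.
Cross-terms: -22, -28, -14, -5, -6, -54, -100, 11  ⇒  Σ = -218
Signed area = Σ/2 = -109 (negative ⇒ clockwise traversal).

-109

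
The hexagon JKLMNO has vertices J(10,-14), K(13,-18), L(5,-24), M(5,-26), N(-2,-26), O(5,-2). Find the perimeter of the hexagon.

62

|JK| = √((3)² + (-4)²) = √25 = 5
|KL| = √((-8)² + (-6)²) = √100 = 10
|LM| = √((0)² + (-2)²) = √4 = 2
|MN| = √((-7)² + (0)²) = √49 = 7
|NO| = √((7)² + (24)²) = √625 = 25
|OJ| = √((5)² + (-12)²) = √169 = 13
Perimeter = 5 + 10 + 2 + 7 + 25 + 13 = 62.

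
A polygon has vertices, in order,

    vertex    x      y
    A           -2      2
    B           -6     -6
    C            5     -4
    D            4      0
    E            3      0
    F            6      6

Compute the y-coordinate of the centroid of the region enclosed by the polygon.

-50/51

Apply Gauss's area formula. First the cross-terms c_i = x_i·y_{i+1} − x_{i+1}·y_i:
  24, 54, 16, 0, 18, 24  ⇒  2A = 136, A = 68.
Then Σ (y_i + y_{i+1})·c_i = -400, so ȳ = -400 / (6·68) = -50/51.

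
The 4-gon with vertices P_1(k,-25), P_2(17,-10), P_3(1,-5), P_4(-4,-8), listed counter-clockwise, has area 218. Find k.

Write out the shoelace sum; only the two edges meeting at P_1 involve k:
2·Area = [((-4)·(-25) − k·(-8)) + (k·(-10) − 17·(-25))] + -103
       = -2·k + 422 = 436
⇒ k = -7.

-7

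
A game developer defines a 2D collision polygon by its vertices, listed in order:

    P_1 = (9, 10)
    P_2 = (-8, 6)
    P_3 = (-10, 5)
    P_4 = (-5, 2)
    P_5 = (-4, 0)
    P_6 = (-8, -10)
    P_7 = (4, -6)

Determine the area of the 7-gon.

Σ = (134) + (20) + (5) + (8) + (40) + (88) + (94) = 389
Area = |Σ|/2 = 194.5.

194.5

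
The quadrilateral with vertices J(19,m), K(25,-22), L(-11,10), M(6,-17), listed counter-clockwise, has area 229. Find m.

-22

The doubled signed area Σ (x_i y_{i+1} − x_{i+1} y_i) is linear in m.
With m=0 it equals 40; the coefficient of m is -19 (from the two edges through J).
So -19·m + 40 = 2·229 = 458 ⇒ m = -22.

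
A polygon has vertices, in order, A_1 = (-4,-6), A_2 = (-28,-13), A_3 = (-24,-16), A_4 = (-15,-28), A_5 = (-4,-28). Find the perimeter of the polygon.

|A_1A_2| = √((-24)² + (-7)²) = √625 = 25
|A_2A_3| = √((4)² + (-3)²) = √25 = 5
|A_3A_4| = √((9)² + (-12)²) = √225 = 15
|A_4A_5| = √((11)² + (0)²) = √121 = 11
|A_5A_1| = √((0)² + (22)²) = √484 = 22
Perimeter = 25 + 5 + 15 + 11 + 22 = 78.

78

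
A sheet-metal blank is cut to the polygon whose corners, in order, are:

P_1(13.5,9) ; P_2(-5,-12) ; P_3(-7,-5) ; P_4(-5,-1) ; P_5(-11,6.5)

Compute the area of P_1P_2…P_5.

Apply the surveyor's formula: 2A = Σ (x_i·y_{i+1} − x_{i+1}·y_i), indices taken mod 5.
Σ = (-117) + (-59) + (-18) + (-43.5) + (-186.75) = -424.25
Area = |Σ|/2 = 212.125.

212.125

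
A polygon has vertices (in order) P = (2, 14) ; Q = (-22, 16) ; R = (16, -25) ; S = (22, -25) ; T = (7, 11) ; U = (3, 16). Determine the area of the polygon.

Apply the shoelace (surveyor's) formula: 2A = Σ (x_i·y_{i+1} − x_{i+1}·y_i), indices taken mod 6.
Cross-terms: 340, 294, 150, 417, 79, 10  ⇒  Σ = 1290
Area = |Σ|/2 = 645.

645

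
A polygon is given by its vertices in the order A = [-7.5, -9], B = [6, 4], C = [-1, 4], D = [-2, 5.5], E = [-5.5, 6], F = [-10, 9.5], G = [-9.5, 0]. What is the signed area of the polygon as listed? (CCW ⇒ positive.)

128.125

Apply the shoelace (surveyor's) formula: 2A = Σ (x_i·y_{i+1} − x_{i+1}·y_i), indices taken mod 7.
A→B: (-7.5)(4) − (6)(-9) = 24
B→C: (6)(4) − (-1)(4) = 28
C→D: (-1)(5.5) − (-2)(4) = 2.5
D→E: (-2)(6) − (-5.5)(5.5) = 18.25
E→F: (-5.5)(9.5) − (-10)(6) = 7.75
F→G: (-10)(0) − (-9.5)(9.5) = 90.25
G→A: (-9.5)(-9) − (-7.5)(0) = 85.5
Σ = 256.25
Signed area = Σ/2 = 128.125 (positive ⇒ counter-clockwise traversal).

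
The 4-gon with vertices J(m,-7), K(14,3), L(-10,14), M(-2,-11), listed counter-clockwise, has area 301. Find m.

The doubled signed area Σ (x_i y_{i+1} − x_{i+1} y_i) is linear in m.
With m=0 it equals 476; the coefficient of m is 14 (from the two edges through J).
So 14·m + 476 = 2·301 = 602 ⇒ m = 9.

9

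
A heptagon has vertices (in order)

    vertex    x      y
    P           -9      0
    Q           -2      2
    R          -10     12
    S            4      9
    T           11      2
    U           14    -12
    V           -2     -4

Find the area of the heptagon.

263.5

Σ = (-18) + (-4) + (-138) + (-91) + (-160) + (-80) + (-36) = -527
Area = |Σ|/2 = 263.5.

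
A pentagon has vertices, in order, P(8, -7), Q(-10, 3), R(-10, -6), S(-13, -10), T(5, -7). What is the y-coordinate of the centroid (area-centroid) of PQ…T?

Apply the shoelace (surveyor's) formula. First the cross-terms c_i = x_i·y_{i+1} − x_{i+1}·y_i:
  -46, 90, 22, 141, 21  ⇒  2A = 228, A = 114.
Then Σ (y_i + y_{i+1})·c_i = -3129, so ȳ = -3129 / (6·114) = -1043/228.

-1043/228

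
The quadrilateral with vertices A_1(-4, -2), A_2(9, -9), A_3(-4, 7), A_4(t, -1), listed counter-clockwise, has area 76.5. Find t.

-8

The doubled signed area Σ (x_i y_{i+1} − x_{i+1} y_i) is linear in t.
With t=0 it equals 81; the coefficient of t is -9 (from the two edges through A_4).
So -9·t + 81 = 2·76.5 = 153 ⇒ t = -8.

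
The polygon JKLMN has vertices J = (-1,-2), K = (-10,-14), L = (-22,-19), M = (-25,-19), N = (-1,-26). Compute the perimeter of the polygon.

80

|JK| = √((-9)² + (-12)²) = √225 = 15
|KL| = √((-12)² + (-5)²) = √169 = 13
|LM| = √((-3)² + (0)²) = √9 = 3
|MN| = √((24)² + (-7)²) = √625 = 25
|NJ| = √((0)² + (24)²) = √576 = 24
Perimeter = 15 + 13 + 3 + 25 + 24 = 80.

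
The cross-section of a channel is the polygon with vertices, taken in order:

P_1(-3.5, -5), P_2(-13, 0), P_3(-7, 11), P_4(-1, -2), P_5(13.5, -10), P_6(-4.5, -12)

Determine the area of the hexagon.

Cross-terms: -65, -143, 25, 37, -207, -19.5  ⇒  Σ = -372.5
Area = |Σ|/2 = 186.25.

186.25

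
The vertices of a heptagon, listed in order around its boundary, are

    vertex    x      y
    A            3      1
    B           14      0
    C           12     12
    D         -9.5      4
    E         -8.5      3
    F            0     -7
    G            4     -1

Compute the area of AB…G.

Apply the surveyor's formula: 2A = Σ (x_i·y_{i+1} − x_{i+1}·y_i), indices taken mod 7.
Cross-terms: -14, 168, 162, 5.5, 59.5, 28, 7  ⇒  Σ = 416
Area = |Σ|/2 = 208.

208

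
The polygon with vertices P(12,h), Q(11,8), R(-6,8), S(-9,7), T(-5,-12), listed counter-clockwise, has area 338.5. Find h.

The doubled signed area Σ (x_i y_{i+1} − x_{i+1} y_i) is linear in h.
With h=0 it equals 549; the coefficient of h is -16 (from the two edges through P).
So -16·h + 549 = 2·338.5 = 677 ⇒ h = -8.

-8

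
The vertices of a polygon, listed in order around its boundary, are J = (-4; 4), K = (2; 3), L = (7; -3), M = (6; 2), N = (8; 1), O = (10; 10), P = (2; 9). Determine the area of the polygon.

Apply the surveyor's formula: 2A = Σ (x_i·y_{i+1} − x_{i+1}·y_i), indices taken mod 7.
Σ = (-20) + (-27) + (32) + (-10) + (70) + (70) + (44) = 159
Area = |Σ|/2 = 79.5.

79.5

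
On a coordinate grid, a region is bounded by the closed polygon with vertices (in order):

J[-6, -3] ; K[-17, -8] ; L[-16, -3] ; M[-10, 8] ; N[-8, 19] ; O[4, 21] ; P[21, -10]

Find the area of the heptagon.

Apply the shoelace formula: 2A = Σ (x_i·y_{i+1} − x_{i+1}·y_i), indices taken mod 7.
Cross-terms: -3, -77, -158, -126, -244, -481, -123  ⇒  Σ = -1212
Area = |Σ|/2 = 606.

606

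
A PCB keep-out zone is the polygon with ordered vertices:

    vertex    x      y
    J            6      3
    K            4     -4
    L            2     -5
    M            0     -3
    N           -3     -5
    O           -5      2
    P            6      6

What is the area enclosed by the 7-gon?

77

Apply the shoelace formula: 2A = Σ (x_i·y_{i+1} − x_{i+1}·y_i), indices taken mod 7.
J→K: (6)(-4) − (4)(3) = -36
K→L: (4)(-5) − (2)(-4) = -12
L→M: (2)(-3) − (0)(-5) = -6
M→N: (0)(-5) − (-3)(-3) = -9
N→O: (-3)(2) − (-5)(-5) = -31
O→P: (-5)(6) − (6)(2) = -42
P→J: (6)(3) − (6)(6) = -18
Σ = -154
Area = |Σ|/2 = 77.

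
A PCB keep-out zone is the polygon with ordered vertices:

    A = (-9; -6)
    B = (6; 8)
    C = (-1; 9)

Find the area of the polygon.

56.5

Apply Gauss's area formula: 2A = Σ (x_i·y_{i+1} − x_{i+1}·y_i), indices taken mod 3.
A→B: (-9)(8) − (6)(-6) = -36
B→C: (6)(9) − (-1)(8) = 62
C→A: (-1)(-6) − (-9)(9) = 87
Σ = 113
Area = |Σ|/2 = 56.5.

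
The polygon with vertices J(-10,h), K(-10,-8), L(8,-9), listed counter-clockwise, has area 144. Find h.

The doubled signed area Σ (x_i y_{i+1} − x_{i+1} y_i) is linear in h.
With h=0 it equals 144; the coefficient of h is 18 (from the two edges through J).
So 18·h + 144 = 2·144 = 288 ⇒ h = 8.

8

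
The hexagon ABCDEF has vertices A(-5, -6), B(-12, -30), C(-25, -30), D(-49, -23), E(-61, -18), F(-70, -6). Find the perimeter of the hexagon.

|AB| = √((-7)² + (-24)²) = √625 = 25
|BC| = √((-13)² + (0)²) = √169 = 13
|CD| = √((-24)² + (7)²) = √625 = 25
|DE| = √((-12)² + (5)²) = √169 = 13
|EF| = √((-9)² + (12)²) = √225 = 15
|FA| = √((65)² + (0)²) = √4225 = 65
Perimeter = 25 + 13 + 25 + 13 + 15 + 65 = 156.

156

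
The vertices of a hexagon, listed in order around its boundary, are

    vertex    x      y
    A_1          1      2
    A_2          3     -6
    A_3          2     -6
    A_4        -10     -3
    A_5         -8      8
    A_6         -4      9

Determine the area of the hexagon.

122.5

Apply the shoelace formula: 2A = Σ (x_i·y_{i+1} − x_{i+1}·y_i), indices taken mod 6.
Σ = (-12) + (-6) + (-66) + (-104) + (-40) + (-17) = -245
Area = |Σ|/2 = 122.5.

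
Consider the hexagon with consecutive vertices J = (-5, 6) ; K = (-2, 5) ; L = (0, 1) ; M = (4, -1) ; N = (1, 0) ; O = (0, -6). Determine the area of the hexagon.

27

Σ = (-13) + (-2) + (-4) + (1) + (-6) + (-30) = -54
Area = |Σ|/2 = 27.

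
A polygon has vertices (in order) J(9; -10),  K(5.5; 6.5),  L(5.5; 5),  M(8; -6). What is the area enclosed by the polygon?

3.125

Apply the surveyor's formula: 2A = Σ (x_i·y_{i+1} − x_{i+1}·y_i), indices taken mod 4.
Σ = (113.5) + (-8.25) + (-73) + (-26) = 6.25
Area = |Σ|/2 = 3.125.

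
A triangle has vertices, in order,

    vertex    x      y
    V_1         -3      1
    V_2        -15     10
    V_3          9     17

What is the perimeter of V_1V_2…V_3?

|V_1V_2| = √((-12)² + (9)²) = √225 = 15
|V_2V_3| = √((24)² + (7)²) = √625 = 25
|V_3V_1| = √((-12)² + (-16)²) = √400 = 20
Perimeter = 15 + 25 + 20 = 60.

60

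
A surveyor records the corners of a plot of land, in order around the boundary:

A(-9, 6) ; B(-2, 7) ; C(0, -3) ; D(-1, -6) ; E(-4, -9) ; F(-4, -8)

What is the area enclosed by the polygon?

81.5

Cross-terms: -51, 6, -3, -15, -4, -96  ⇒  Σ = -163
Area = |Σ|/2 = 81.5.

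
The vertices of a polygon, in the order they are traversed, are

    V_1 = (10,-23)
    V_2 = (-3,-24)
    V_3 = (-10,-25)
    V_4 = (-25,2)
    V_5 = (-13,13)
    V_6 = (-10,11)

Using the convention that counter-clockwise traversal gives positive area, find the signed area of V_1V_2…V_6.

Apply the shoelace formula: 2A = Σ (x_i·y_{i+1} − x_{i+1}·y_i), indices taken mod 6.
Cross-terms: -309, -165, -645, -299, -13, 120  ⇒  Σ = -1311
Signed area = Σ/2 = -655.5 (negative ⇒ clockwise traversal).

-655.5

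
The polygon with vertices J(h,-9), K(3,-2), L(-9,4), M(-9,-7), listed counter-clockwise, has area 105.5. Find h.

2

The doubled signed area Σ (x_i y_{i+1} − x_{i+1} y_i) is linear in h.
With h=0 it equals 201; the coefficient of h is 5 (from the two edges through J).
So 5·h + 201 = 2·105.5 = 211 ⇒ h = 2.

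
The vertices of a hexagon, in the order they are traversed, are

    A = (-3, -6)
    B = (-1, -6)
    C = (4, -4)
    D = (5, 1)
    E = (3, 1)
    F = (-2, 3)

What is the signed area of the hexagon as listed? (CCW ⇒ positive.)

Apply Gauss's area formula: 2A = Σ (x_i·y_{i+1} − x_{i+1}·y_i), indices taken mod 6.
Σ = (12) + (28) + (24) + (2) + (11) + (21) = 98
Signed area = Σ/2 = 49 (positive ⇒ counter-clockwise traversal).

49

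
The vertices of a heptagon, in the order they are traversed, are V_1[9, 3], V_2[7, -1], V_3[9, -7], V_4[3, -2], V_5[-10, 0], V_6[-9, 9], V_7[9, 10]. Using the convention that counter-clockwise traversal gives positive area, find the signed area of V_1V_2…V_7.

-205.5

Apply Gauss's area formula: 2A = Σ (x_i·y_{i+1} − x_{i+1}·y_i), indices taken mod 7.
Σ = (-30) + (-40) + (3) + (-20) + (-90) + (-171) + (-63) = -411
Signed area = Σ/2 = -205.5 (negative ⇒ clockwise traversal).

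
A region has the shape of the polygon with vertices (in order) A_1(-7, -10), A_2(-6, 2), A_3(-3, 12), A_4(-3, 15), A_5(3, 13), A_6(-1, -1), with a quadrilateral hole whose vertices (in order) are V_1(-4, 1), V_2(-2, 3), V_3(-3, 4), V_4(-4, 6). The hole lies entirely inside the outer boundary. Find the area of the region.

105.5

Outer boundary:
Σ = (-74) + (-66) + (-9) + (-84) + (10) + (3) = -220
Area = |Σ|/2 = 110.
Hole:
V_1→V_2: (-4)(3) − (-2)(1) = -10
V_2→V_3: (-2)(4) − (-3)(3) = 1
V_3→V_4: (-3)(6) − (-4)(4) = -2
V_4→V_1: (-4)(1) − (-4)(6) = 20
Σ = 9
Area = |Σ|/2 = 4.5.
Net area = 110 − 4.5 = 105.5.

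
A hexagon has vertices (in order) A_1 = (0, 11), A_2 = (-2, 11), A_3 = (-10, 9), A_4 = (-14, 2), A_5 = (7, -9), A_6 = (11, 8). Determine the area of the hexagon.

304

Apply the shoelace (surveyor's) formula: 2A = Σ (x_i·y_{i+1} − x_{i+1}·y_i), indices taken mod 6.
Σ = (22) + (92) + (106) + (112) + (155) + (121) = 608
Area = |Σ|/2 = 304.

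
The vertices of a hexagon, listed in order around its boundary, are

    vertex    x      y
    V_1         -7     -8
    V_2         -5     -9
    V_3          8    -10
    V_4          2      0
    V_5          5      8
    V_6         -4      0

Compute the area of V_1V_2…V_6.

122.5

Apply the shoelace (surveyor's) formula: 2A = Σ (x_i·y_{i+1} − x_{i+1}·y_i), indices taken mod 6.
Σ = (23) + (122) + (20) + (16) + (32) + (32) = 245
Area = |Σ|/2 = 122.5.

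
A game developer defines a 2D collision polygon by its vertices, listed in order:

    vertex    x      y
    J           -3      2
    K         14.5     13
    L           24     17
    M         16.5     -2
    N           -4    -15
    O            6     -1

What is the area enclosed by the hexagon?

307.25

Apply the shoelace (surveyor's) formula: 2A = Σ (x_i·y_{i+1} − x_{i+1}·y_i), indices taken mod 6.
Σ = (-68) + (-65.5) + (-328.5) + (-255.5) + (94) + (9) = -614.5
Area = |Σ|/2 = 307.25.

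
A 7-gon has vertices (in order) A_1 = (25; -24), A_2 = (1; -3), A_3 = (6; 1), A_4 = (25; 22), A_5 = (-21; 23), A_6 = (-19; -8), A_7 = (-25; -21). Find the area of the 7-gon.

1520.5

A_1→A_2: (25)(-3) − (1)(-24) = -51
A_2→A_3: (1)(1) − (6)(-3) = 19
A_3→A_4: (6)(22) − (25)(1) = 107
A_4→A_5: (25)(23) − (-21)(22) = 1037
A_5→A_6: (-21)(-8) − (-19)(23) = 605
A_6→A_7: (-19)(-21) − (-25)(-8) = 199
A_7→A_1: (-25)(-24) − (25)(-21) = 1125
Σ = 3041
Area = |Σ|/2 = 1520.5.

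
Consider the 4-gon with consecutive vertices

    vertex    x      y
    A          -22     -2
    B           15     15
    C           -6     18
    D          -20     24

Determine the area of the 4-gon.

422

Apply Gauss's area formula: 2A = Σ (x_i·y_{i+1} − x_{i+1}·y_i), indices taken mod 4.
Σ = (-300) + (360) + (216) + (568) = 844
Area = |Σ|/2 = 422.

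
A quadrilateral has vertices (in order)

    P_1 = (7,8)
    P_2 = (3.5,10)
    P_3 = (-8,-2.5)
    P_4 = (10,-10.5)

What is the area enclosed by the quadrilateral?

187.875

Apply the surveyor's formula: 2A = Σ (x_i·y_{i+1} − x_{i+1}·y_i), indices taken mod 4.
Σ = (42) + (71.25) + (109) + (153.5) = 375.75
Area = |Σ|/2 = 187.875.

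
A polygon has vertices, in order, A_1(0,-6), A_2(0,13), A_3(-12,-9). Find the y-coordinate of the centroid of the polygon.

Apply the surveyor's formula. First the cross-terms c_i = x_i·y_{i+1} − x_{i+1}·y_i:
  0, 156, 72  ⇒  2A = 228, A = 114.
Then Σ (y_i + y_{i+1})·c_i = -456, so ȳ = -456 / (6·114) = -2/3.

-2/3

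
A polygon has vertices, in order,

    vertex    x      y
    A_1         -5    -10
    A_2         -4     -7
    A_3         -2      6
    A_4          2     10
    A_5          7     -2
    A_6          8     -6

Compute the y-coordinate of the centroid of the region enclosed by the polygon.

-329/285

Apply Gauss's area formula. First the cross-terms c_i = x_i·y_{i+1} − x_{i+1}·y_i:
  -5, -38, -32, -74, -26, -110  ⇒  2A = -285, A = -142.5.
Then Σ (y_i + y_{i+1})·c_i = 987, so ȳ = 987 / (6·(-142.5)) = -329/285.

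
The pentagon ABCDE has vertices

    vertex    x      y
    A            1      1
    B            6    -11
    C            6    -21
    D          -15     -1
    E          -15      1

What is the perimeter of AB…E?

|AB| = √((5)² + (-12)²) = √169 = 13
|BC| = √((0)² + (-10)²) = √100 = 10
|CD| = √((-21)² + (20)²) = √841 = 29
|DE| = √((0)² + (2)²) = √4 = 2
|EA| = √((16)² + (0)²) = √256 = 16
Perimeter = 13 + 10 + 29 + 2 + 16 = 70.

70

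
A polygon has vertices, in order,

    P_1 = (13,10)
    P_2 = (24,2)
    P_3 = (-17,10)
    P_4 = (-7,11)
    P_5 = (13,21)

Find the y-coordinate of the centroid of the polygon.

515/49

Apply Gauss's area formula. First the cross-terms c_i = x_i·y_{i+1} − x_{i+1}·y_i:
  -214, 274, -117, -290, -143  ⇒  2A = -490, A = -245.
Then Σ (y_i + y_{i+1})·c_i = -15450, so ȳ = -15450 / (6·(-245)) = 515/49.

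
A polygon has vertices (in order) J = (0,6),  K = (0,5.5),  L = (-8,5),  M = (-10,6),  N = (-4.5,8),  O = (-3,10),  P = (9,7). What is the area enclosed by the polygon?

Σ = (0) + (44) + (2) + (-53) + (-21) + (-111) + (54) = -85
Area = |Σ|/2 = 42.5.

42.5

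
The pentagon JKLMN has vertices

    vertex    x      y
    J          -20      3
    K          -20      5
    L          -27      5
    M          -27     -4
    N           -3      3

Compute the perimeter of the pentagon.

60

|JK| = √((0)² + (2)²) = √4 = 2
|KL| = √((-7)² + (0)²) = √49 = 7
|LM| = √((0)² + (-9)²) = √81 = 9
|MN| = √((24)² + (7)²) = √625 = 25
|NJ| = √((-17)² + (0)²) = √289 = 17
Perimeter = 2 + 7 + 9 + 25 + 17 = 60.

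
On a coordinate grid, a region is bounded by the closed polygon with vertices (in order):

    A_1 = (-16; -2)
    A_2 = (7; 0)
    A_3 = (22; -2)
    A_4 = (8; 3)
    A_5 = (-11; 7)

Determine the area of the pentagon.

152.5

Apply the surveyor's formula: 2A = Σ (x_i·y_{i+1} − x_{i+1}·y_i), indices taken mod 5.
A_1→A_2: (-16)(0) − (7)(-2) = 14
A_2→A_3: (7)(-2) − (22)(0) = -14
A_3→A_4: (22)(3) − (8)(-2) = 82
A_4→A_5: (8)(7) − (-11)(3) = 89
A_5→A_1: (-11)(-2) − (-16)(7) = 134
Σ = 305
Area = |Σ|/2 = 152.5.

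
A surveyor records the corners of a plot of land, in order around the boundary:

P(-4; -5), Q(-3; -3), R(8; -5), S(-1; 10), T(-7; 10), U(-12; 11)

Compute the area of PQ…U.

Apply Gauss's area formula: 2A = Σ (x_i·y_{i+1} − x_{i+1}·y_i), indices taken mod 6.
Cross-terms: -3, 39, 75, 60, 43, 104  ⇒  Σ = 318
Area = |Σ|/2 = 159.

159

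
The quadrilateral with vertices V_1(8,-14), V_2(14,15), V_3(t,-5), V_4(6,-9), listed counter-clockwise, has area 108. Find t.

2

The doubled signed area Σ (x_i y_{i+1} − x_{i+1} y_i) is linear in t.
With t=0 it equals 264; the coefficient of t is -24 (from the two edges through V_3).
So -24·t + 264 = 2·108 = 216 ⇒ t = 2.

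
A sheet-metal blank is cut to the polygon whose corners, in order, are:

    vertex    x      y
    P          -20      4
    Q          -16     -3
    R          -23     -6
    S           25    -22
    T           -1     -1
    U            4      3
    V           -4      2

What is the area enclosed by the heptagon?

Σ = (124) + (27) + (656) + (-47) + (1) + (20) + (24) = 805
Area = |Σ|/2 = 402.5.

402.5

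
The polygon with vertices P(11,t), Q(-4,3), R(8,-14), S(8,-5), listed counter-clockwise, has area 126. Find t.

5

The doubled signed area Σ (x_i y_{i+1} − x_{i+1} y_i) is linear in t.
With t=0 it equals 192; the coefficient of t is 12 (from the two edges through P).
So 12·t + 192 = 2·126 = 252 ⇒ t = 5.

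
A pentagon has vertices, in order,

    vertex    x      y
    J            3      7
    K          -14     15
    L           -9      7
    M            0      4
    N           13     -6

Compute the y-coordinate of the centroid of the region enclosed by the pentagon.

Apply the shoelace (surveyor's) formula. First the cross-terms c_i = x_i·y_{i+1} − x_{i+1}·y_i:
  143, 37, -36, -52, 109  ⇒  2A = 201, A = 100.5.
Then Σ (y_i + y_{i+1})·c_i = 3777, so ȳ = 3777 / (6·100.5) = 1259/201.

1259/201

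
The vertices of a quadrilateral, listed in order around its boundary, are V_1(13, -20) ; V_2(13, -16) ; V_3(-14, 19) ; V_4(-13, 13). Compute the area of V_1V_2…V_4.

115.5

Apply the shoelace formula: 2A = Σ (x_i·y_{i+1} − x_{i+1}·y_i), indices taken mod 4.
Σ = (52) + (23) + (65) + (91) = 231
Area = |Σ|/2 = 115.5.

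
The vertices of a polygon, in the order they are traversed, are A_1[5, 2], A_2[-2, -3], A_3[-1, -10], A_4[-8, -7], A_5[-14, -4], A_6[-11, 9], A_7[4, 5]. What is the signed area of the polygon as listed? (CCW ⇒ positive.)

Σ = (-11) + (17) + (-73) + (-66) + (-170) + (-91) + (-17) = -411
Signed area = Σ/2 = -205.5 (negative ⇒ clockwise traversal).

-205.5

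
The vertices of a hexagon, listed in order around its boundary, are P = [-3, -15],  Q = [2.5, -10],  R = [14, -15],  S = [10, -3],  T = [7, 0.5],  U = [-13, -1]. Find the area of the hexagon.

P→Q: (-3)(-10) − (2.5)(-15) = 67.5
Q→R: (2.5)(-15) − (14)(-10) = 102.5
R→S: (14)(-3) − (10)(-15) = 108
S→T: (10)(0.5) − (7)(-3) = 26
T→U: (7)(-1) − (-13)(0.5) = -0.5
U→P: (-13)(-15) − (-3)(-1) = 192
Σ = 495.5
Area = |Σ|/2 = 247.75.

247.75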